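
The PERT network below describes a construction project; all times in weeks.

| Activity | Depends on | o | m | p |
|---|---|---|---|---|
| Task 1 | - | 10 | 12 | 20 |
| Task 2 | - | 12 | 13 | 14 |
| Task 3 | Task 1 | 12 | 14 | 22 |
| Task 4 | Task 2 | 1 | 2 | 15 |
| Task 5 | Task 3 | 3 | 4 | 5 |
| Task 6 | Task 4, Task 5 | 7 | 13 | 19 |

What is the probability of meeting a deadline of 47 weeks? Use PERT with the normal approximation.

te_Task 1 = (10 + 4·12 + 20)/6 = 78/6 = 13; σ²_Task 1 = ((20−10)/6)² = 2.778
te_Task 2 = (12 + 4·13 + 14)/6 = 78/6 = 13; σ²_Task 2 = ((14−12)/6)² = 0.111
te_Task 3 = (12 + 4·14 + 22)/6 = 90/6 = 15; σ²_Task 3 = ((22−12)/6)² = 2.778
te_Task 4 = (1 + 4·2 + 15)/6 = 24/6 = 4; σ²_Task 4 = ((15−1)/6)² = 5.444
te_Task 5 = (3 + 4·4 + 5)/6 = 24/6 = 4; σ²_Task 5 = ((5−3)/6)² = 0.111
te_Task 6 = (7 + 4·13 + 19)/6 = 78/6 = 13; σ²_Task 6 = ((19−7)/6)² = 4.000

Forward pass:
ES_Task 1 = 0; EF_Task 1 = 13
ES_Task 2 = 0; EF_Task 2 = 13
ES_Task 3 = 13; EF_Task 3 = 13+15 = 28
ES_Task 4 = 13; EF_Task 4 = 13+4 = 17
ES_Task 5 = 28; EF_Task 5 = 28+4 = 32
ES_Task 6 = max(EF_Task 4=17, EF_Task 5=32) = 32; EF_Task 6 = 32+13 = 45
Expected project duration μ = 45 weeks. Critical path: Task 1 → Task 3 → Task 5 → Task 6.

Variance along critical path = 2.778 + 2.778 + 0.111 + 4.000 = 9.667; σ = √9.667 = 3.109 weeks.
Z = (47 − 45) / 3.109 = 0.643
P(T ≤ 47) = Φ(0.643) ≈ 0.740

0.740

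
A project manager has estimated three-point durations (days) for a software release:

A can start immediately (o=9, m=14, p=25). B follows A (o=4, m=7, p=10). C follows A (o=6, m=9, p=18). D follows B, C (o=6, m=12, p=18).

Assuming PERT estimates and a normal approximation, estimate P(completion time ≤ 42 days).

te_A = (9 + 4·14 + 25)/6 = 90/6 = 15; σ²_A = ((25−9)/6)² = 7.111
te_B = (4 + 4·7 + 10)/6 = 42/6 = 7; σ²_B = ((10−4)/6)² = 1.000
te_C = (6 + 4·9 + 18)/6 = 60/6 = 10; σ²_C = ((18−6)/6)² = 4.000
te_D = (6 + 4·12 + 18)/6 = 72/6 = 12; σ²_D = ((18−6)/6)² = 4.000

Forward pass:
ES_A = 0; EF_A = 15
ES_B = 15; EF_B = 15+7 = 22
ES_C = 15; EF_C = 15+10 = 25
ES_D = max(EF_B=22, EF_C=25) = 25; EF_D = 25+12 = 37
Expected project duration μ = 37 days. Critical path: A → C → D.

Variance along critical path = 7.111 + 4.000 + 4.000 = 15.111; σ = √15.111 = 3.887 days.
Z = (42 − 37) / 3.887 = 1.286
P(T ≤ 42) = Φ(1.286) ≈ 0.901

0.901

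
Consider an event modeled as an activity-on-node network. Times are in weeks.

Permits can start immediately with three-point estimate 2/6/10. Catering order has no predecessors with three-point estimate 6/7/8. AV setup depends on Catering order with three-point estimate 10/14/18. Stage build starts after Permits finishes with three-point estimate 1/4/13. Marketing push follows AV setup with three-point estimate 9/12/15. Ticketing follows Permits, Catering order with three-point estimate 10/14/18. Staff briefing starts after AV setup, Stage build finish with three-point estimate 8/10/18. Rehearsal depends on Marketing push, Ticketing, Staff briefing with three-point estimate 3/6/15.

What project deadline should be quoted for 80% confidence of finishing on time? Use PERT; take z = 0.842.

te_Permits = (2 + 4·6 + 10)/6 = 36/6 = 6; σ²_Permits = ((10−2)/6)² = 1.778
te_Catering order = (6 + 4·7 + 8)/6 = 42/6 = 7; σ²_Catering order = ((8−6)/6)² = 0.111
te_AV setup = (10 + 4·14 + 18)/6 = 84/6 = 14; σ²_AV setup = ((18−10)/6)² = 1.778
te_Stage build = (1 + 4·4 + 13)/6 = 30/6 = 5; σ²_Stage build = ((13−1)/6)² = 4.000
te_Marketing push = (9 + 4·12 + 15)/6 = 72/6 = 12; σ²_Marketing push = ((15−9)/6)² = 1.000
te_Ticketing = (10 + 4·14 + 18)/6 = 84/6 = 14; σ²_Ticketing = ((18−10)/6)² = 1.778
te_Staff briefing = (8 + 4·10 + 18)/6 = 66/6 = 11; σ²_Staff briefing = ((18−8)/6)² = 2.778
te_Rehearsal = (3 + 4·6 + 15)/6 = 42/6 = 7; σ²_Rehearsal = ((15−3)/6)² = 4.000

Forward pass:
ES_Permits = 0; EF_Permits = 6
ES_Catering order = 0; EF_Catering order = 7
ES_AV setup = 7; EF_AV setup = 7+14 = 21
ES_Stage build = 6; EF_Stage build = 6+5 = 11
ES_Marketing push = 21; EF_Marketing push = 21+12 = 33
ES_Ticketing = max(EF_Permits=6, EF_Catering order=7) = 7; EF_Ticketing = 7+14 = 21
ES_Staff briefing = max(EF_AV setup=21, EF_Stage build=11) = 21; EF_Staff briefing = 21+11 = 32
ES_Rehearsal = max(EF_Marketing push=33, EF_Ticketing=21, EF_Staff briefing=32) = 33; EF_Rehearsal = 33+7 = 40
Expected project duration μ = 40 weeks. Critical path: Catering order → AV setup → Marketing push → Rehearsal.

Variance along critical path = 0.111 + 1.778 + 1.000 + 4.000 = 6.889; σ = 2.625 weeks.
D = μ + z·σ = 40 + 0.842·2.625 = 42.2 weeks

42.2 weeks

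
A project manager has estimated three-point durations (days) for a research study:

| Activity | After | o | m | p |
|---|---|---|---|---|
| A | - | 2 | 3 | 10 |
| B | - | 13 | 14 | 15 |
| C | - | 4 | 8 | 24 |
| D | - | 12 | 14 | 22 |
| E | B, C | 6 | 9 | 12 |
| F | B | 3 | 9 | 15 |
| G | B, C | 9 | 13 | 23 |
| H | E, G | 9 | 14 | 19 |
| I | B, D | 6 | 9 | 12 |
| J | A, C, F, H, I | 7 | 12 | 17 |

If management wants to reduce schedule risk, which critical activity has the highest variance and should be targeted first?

te_A = (2 + 4·3 + 10)/6 = 24/6 = 4; σ²_A = ((10−2)/6)² = 1.778
te_B = (13 + 4·14 + 15)/6 = 84/6 = 14; σ²_B = ((15−13)/6)² = 0.111
te_C = (4 + 4·8 + 24)/6 = 60/6 = 10; σ²_C = ((24−4)/6)² = 11.111
te_D = (12 + 4·14 + 22)/6 = 90/6 = 15; σ²_D = ((22−12)/6)² = 2.778
te_E = (6 + 4·9 + 12)/6 = 54/6 = 9; σ²_E = ((12−6)/6)² = 1.000
te_F = (3 + 4·9 + 15)/6 = 54/6 = 9; σ²_F = ((15−3)/6)² = 4.000
te_G = (9 + 4·13 + 23)/6 = 84/6 = 14; σ²_G = ((23−9)/6)² = 5.444
te_H = (9 + 4·14 + 19)/6 = 84/6 = 14; σ²_H = ((19−9)/6)² = 2.778
te_I = (6 + 4·9 + 12)/6 = 54/6 = 9; σ²_I = ((12−6)/6)² = 1.000
te_J = (7 + 4·12 + 17)/6 = 72/6 = 12; σ²_J = ((17−7)/6)² = 2.778

Forward pass:
ES_A = 0; EF_A = 4
ES_B = 0; EF_B = 14
ES_C = 0; EF_C = 10
ES_D = 0; EF_D = 15
ES_E = max(EF_B=14, EF_C=10) = 14; EF_E = 14+9 = 23
ES_F = 14; EF_F = 14+9 = 23
ES_G = max(EF_B=14, EF_C=10) = 14; EF_G = 14+14 = 28
ES_H = max(EF_E=23, EF_G=28) = 28; EF_H = 28+14 = 42
ES_I = max(EF_B=14, EF_D=15) = 15; EF_I = 15+9 = 24
ES_J = max(EF_A=4, EF_C=10, EF_F=23, EF_H=42, EF_I=24) = 42; EF_J = 42+12 = 54
Expected project duration μ = 54 days. Critical path: B → G → H → J.

Variances on critical path: σ²_B=0.111, σ²_G=5.444, σ²_H=2.778, σ²_J=2.778.
Largest is σ²_G = 5.444.

G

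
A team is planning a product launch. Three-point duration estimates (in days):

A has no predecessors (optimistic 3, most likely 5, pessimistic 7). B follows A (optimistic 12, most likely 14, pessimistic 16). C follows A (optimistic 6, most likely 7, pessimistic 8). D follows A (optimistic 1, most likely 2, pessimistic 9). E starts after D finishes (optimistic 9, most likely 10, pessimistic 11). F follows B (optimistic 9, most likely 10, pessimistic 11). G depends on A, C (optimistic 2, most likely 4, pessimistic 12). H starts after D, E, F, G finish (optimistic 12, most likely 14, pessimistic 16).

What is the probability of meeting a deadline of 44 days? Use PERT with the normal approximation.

0.797

te_A = (3 + 4·5 + 7)/6 = 30/6 = 5; σ²_A = ((7−3)/6)² = 0.444
te_B = (12 + 4·14 + 16)/6 = 84/6 = 14; σ²_B = ((16−12)/6)² = 0.444
te_C = (6 + 4·7 + 8)/6 = 42/6 = 7; σ²_C = ((8−6)/6)² = 0.111
te_D = (1 + 4·2 + 9)/6 = 18/6 = 3; σ²_D = ((9−1)/6)² = 1.778
te_E = (9 + 4·10 + 11)/6 = 60/6 = 10; σ²_E = ((11−9)/6)² = 0.111
te_F = (9 + 4·10 + 11)/6 = 60/6 = 10; σ²_F = ((11−9)/6)² = 0.111
te_G = (2 + 4·4 + 12)/6 = 30/6 = 5; σ²_G = ((12−2)/6)² = 2.778
te_H = (12 + 4·14 + 16)/6 = 84/6 = 14; σ²_H = ((16−12)/6)² = 0.444

Forward pass:
ES_A = 0; EF_A = 5
ES_B = 5; EF_B = 5+14 = 19
ES_C = 5; EF_C = 5+7 = 12
ES_D = 5; EF_D = 5+3 = 8
ES_E = 8; EF_E = 8+10 = 18
ES_F = 19; EF_F = 19+10 = 29
ES_G = max(EF_A=5, EF_C=12) = 12; EF_G = 12+5 = 17
ES_H = max(EF_D=8, EF_E=18, EF_F=29, EF_G=17) = 29; EF_H = 29+14 = 43
Expected project duration μ = 43 days. Critical path: A → B → F → H.

Variance along critical path = 0.444 + 0.444 + 0.111 + 0.444 = 1.444; σ = √1.444 = 1.202 days.
Z = (44 − 43) / 1.202 = 0.832
P(T ≤ 44) = Φ(0.832) ≈ 0.797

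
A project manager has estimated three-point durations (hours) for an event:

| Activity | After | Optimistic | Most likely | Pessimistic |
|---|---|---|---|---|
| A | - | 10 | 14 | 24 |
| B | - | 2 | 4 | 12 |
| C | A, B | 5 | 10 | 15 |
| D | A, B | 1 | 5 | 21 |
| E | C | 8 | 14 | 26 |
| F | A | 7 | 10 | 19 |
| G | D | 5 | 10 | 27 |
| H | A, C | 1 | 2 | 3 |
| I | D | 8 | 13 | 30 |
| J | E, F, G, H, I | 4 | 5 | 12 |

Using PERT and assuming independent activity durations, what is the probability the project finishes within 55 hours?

te_A = (10 + 4·14 + 24)/6 = 90/6 = 15; σ²_A = ((24−10)/6)² = 5.444
te_B = (2 + 4·4 + 12)/6 = 30/6 = 5; σ²_B = ((12−2)/6)² = 2.778
te_C = (5 + 4·10 + 15)/6 = 60/6 = 10; σ²_C = ((15−5)/6)² = 2.778
te_D = (1 + 4·5 + 21)/6 = 42/6 = 7; σ²_D = ((21−1)/6)² = 11.111
te_E = (8 + 4·14 + 26)/6 = 90/6 = 15; σ²_E = ((26−8)/6)² = 9.000
te_F = (7 + 4·10 + 19)/6 = 66/6 = 11; σ²_F = ((19−7)/6)² = 4.000
te_G = (5 + 4·10 + 27)/6 = 72/6 = 12; σ²_G = ((27−5)/6)² = 13.444
te_H = (1 + 4·2 + 3)/6 = 12/6 = 2; σ²_H = ((3−1)/6)² = 0.111
te_I = (8 + 4·13 + 30)/6 = 90/6 = 15; σ²_I = ((30−8)/6)² = 13.444
te_J = (4 + 4·5 + 12)/6 = 36/6 = 6; σ²_J = ((12−4)/6)² = 1.778

Forward pass:
ES_A = 0; EF_A = 15
ES_B = 0; EF_B = 5
ES_C = max(EF_A=15, EF_B=5) = 15; EF_C = 15+10 = 25
ES_D = max(EF_A=15, EF_B=5) = 15; EF_D = 15+7 = 22
ES_E = 25; EF_E = 25+15 = 40
ES_F = 15; EF_F = 15+11 = 26
ES_G = 22; EF_G = 22+12 = 34
ES_H = max(EF_A=15, EF_C=25) = 25; EF_H = 25+2 = 27
ES_I = 22; EF_I = 22+15 = 37
ES_J = max(EF_E=40, EF_F=26, EF_G=34, EF_H=27, EF_I=37) = 40; EF_J = 40+6 = 46
Expected project duration μ = 46 hours. Critical path: A → C → E → J.

Variance along critical path = 5.444 + 2.778 + 9.000 + 1.778 = 19.000; σ = √19.000 = 4.359 hours.
Z = (55 − 46) / 4.359 = 2.065
P(T ≤ 55) = Φ(2.065) ≈ 0.981

0.981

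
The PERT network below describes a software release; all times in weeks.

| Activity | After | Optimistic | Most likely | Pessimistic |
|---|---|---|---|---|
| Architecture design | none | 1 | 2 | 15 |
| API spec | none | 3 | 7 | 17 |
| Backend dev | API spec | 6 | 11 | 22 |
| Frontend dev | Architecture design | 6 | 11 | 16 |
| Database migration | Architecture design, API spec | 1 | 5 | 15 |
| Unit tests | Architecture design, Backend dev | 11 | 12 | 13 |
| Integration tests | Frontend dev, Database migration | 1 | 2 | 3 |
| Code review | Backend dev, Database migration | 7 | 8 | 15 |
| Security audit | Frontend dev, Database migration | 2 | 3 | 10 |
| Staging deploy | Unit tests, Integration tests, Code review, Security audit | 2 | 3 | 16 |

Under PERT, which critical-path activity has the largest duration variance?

Backend dev

te_Architecture design = (1 + 4·2 + 15)/6 = 24/6 = 4; σ²_Architecture design = ((15−1)/6)² = 5.444
te_API spec = (3 + 4·7 + 17)/6 = 48/6 = 8; σ²_API spec = ((17−3)/6)² = 5.444
te_Backend dev = (6 + 4·11 + 22)/6 = 72/6 = 12; σ²_Backend dev = ((22−6)/6)² = 7.111
te_Frontend dev = (6 + 4·11 + 16)/6 = 66/6 = 11; σ²_Frontend dev = ((16−6)/6)² = 2.778
te_Database migration = (1 + 4·5 + 15)/6 = 36/6 = 6; σ²_Database migration = ((15−1)/6)² = 5.444
te_Unit tests = (11 + 4·12 + 13)/6 = 72/6 = 12; σ²_Unit tests = ((13−11)/6)² = 0.111
te_Integration tests = (1 + 4·2 + 3)/6 = 12/6 = 2; σ²_Integration tests = ((3−1)/6)² = 0.111
te_Code review = (7 + 4·8 + 15)/6 = 54/6 = 9; σ²_Code review = ((15−7)/6)² = 1.778
te_Security audit = (2 + 4·3 + 10)/6 = 24/6 = 4; σ²_Security audit = ((10−2)/6)² = 1.778
te_Staging deploy = (2 + 4·3 + 16)/6 = 30/6 = 5; σ²_Staging deploy = ((16−2)/6)² = 5.444

Forward pass:
ES_Architecture design = 0; EF_Architecture design = 4
ES_API spec = 0; EF_API spec = 8
ES_Backend dev = 8; EF_Backend dev = 8+12 = 20
ES_Frontend dev = 4; EF_Frontend dev = 4+11 = 15
ES_Database migration = max(EF_Architecture design=4, EF_API spec=8) = 8; EF_Database migration = 8+6 = 14
ES_Unit tests = max(EF_Architecture design=4, EF_Backend dev=20) = 20; EF_Unit tests = 20+12 = 32
ES_Integration tests = max(EF_Frontend dev=15, EF_Database migration=14) = 15; EF_Integration tests = 15+2 = 17
ES_Code review = max(EF_Backend dev=20, EF_Database migration=14) = 20; EF_Code review = 20+9 = 29
ES_Security audit = max(EF_Frontend dev=15, EF_Database migration=14) = 15; EF_Security audit = 15+4 = 19
ES_Staging deploy = max(EF_Unit tests=32, EF_Integration tests=17, EF_Code review=29, EF_Security audit=19) = 32; EF_Staging deploy = 32+5 = 37
Expected project duration μ = 37 weeks. Critical path: API spec → Backend dev → Unit tests → Staging deploy.

Variances on critical path: σ²_API spec=5.444, σ²_Backend dev=7.111, σ²_Unit tests=0.111, σ²_Staging deploy=5.444.
Largest is σ²_Backend dev = 7.111.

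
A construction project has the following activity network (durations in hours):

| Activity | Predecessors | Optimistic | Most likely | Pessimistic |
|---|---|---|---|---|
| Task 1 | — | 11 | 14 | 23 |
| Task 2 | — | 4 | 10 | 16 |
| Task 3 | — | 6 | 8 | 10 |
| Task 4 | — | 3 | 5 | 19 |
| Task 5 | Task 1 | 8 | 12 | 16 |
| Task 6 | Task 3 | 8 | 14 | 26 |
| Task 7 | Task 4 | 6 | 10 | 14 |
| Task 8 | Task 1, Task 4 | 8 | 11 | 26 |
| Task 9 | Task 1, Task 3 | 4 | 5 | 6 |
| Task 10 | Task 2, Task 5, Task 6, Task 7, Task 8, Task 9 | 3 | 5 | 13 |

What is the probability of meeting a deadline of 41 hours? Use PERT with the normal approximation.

0.961

te_Task 1 = (11 + 4·14 + 23)/6 = 90/6 = 15; σ²_Task 1 = ((23−11)/6)² = 4.000
te_Task 2 = (4 + 4·10 + 16)/6 = 60/6 = 10; σ²_Task 2 = ((16−4)/6)² = 4.000
te_Task 3 = (6 + 4·8 + 10)/6 = 48/6 = 8; σ²_Task 3 = ((10−6)/6)² = 0.444
te_Task 4 = (3 + 4·5 + 19)/6 = 42/6 = 7; σ²_Task 4 = ((19−3)/6)² = 7.111
te_Task 5 = (8 + 4·12 + 16)/6 = 72/6 = 12; σ²_Task 5 = ((16−8)/6)² = 1.778
te_Task 6 = (8 + 4·14 + 26)/6 = 90/6 = 15; σ²_Task 6 = ((26−8)/6)² = 9.000
te_Task 7 = (6 + 4·10 + 14)/6 = 60/6 = 10; σ²_Task 7 = ((14−6)/6)² = 1.778
te_Task 8 = (8 + 4·11 + 26)/6 = 78/6 = 13; σ²_Task 8 = ((26−8)/6)² = 9.000
te_Task 9 = (4 + 4·5 + 6)/6 = 30/6 = 5; σ²_Task 9 = ((6−4)/6)² = 0.111
te_Task 10 = (3 + 4·5 + 13)/6 = 36/6 = 6; σ²_Task 10 = ((13−3)/6)² = 2.778

Forward pass:
ES_Task 1 = 0; EF_Task 1 = 15
ES_Task 2 = 0; EF_Task 2 = 10
ES_Task 3 = 0; EF_Task 3 = 8
ES_Task 4 = 0; EF_Task 4 = 7
ES_Task 5 = 15; EF_Task 5 = 15+12 = 27
ES_Task 6 = 8; EF_Task 6 = 8+15 = 23
ES_Task 7 = 7; EF_Task 7 = 7+10 = 17
ES_Task 8 = max(EF_Task 1=15, EF_Task 4=7) = 15; EF_Task 8 = 15+13 = 28
ES_Task 9 = max(EF_Task 1=15, EF_Task 3=8) = 15; EF_Task 9 = 15+5 = 20
ES_Task 10 = max(EF_Task 2=10, EF_Task 5=27, EF_Task 6=23, EF_Task 7=17, EF_Task 8=28, EF_Task 9=20) = 28; EF_Task 10 = 28+6 = 34
Expected project duration μ = 34 hours. Critical path: Task 1 → Task 8 → Task 10.

Variance along critical path = 4.000 + 9.000 + 2.778 = 15.778; σ = √15.778 = 3.972 hours.
Z = (41 − 34) / 3.972 = 1.762
P(T ≤ 41) = Φ(1.762) ≈ 0.961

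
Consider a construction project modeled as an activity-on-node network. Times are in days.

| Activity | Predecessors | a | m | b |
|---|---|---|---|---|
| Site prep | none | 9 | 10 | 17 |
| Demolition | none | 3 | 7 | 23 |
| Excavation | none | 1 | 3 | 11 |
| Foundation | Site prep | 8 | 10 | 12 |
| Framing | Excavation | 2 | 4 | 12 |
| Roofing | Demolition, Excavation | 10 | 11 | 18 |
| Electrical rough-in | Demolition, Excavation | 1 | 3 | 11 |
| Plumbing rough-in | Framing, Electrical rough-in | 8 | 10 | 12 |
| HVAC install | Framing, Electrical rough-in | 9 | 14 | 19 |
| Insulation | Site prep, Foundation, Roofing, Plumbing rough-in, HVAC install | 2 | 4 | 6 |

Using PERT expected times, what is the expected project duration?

31 days

te_Site prep = (9 + 4·10 + 17)/6 = 66/6 = 11
te_Demolition = (3 + 4·7 + 23)/6 = 54/6 = 9
te_Excavation = (1 + 4·3 + 11)/6 = 24/6 = 4
te_Foundation = (8 + 4·10 + 12)/6 = 60/6 = 10
te_Framing = (2 + 4·4 + 12)/6 = 30/6 = 5
te_Roofing = (10 + 4·11 + 18)/6 = 72/6 = 12
te_Electrical rough-in = (1 + 4·3 + 11)/6 = 24/6 = 4
te_Plumbing rough-in = (8 + 4·10 + 12)/6 = 60/6 = 10
te_HVAC install = (9 + 4·14 + 19)/6 = 84/6 = 14
te_Insulation = (2 + 4·4 + 6)/6 = 24/6 = 4

Forward pass:
ES_Site prep = 0; EF_Site prep = 11
ES_Demolition = 0; EF_Demolition = 9
ES_Excavation = 0; EF_Excavation = 4
ES_Foundation = 11; EF_Foundation = 11+10 = 21
ES_Framing = 4; EF_Framing = 4+5 = 9
ES_Roofing = max(EF_Demolition=9, EF_Excavation=4) = 9; EF_Roofing = 9+12 = 21
ES_Electrical rough-in = max(EF_Demolition=9, EF_Excavation=4) = 9; EF_Electrical rough-in = 9+4 = 13
ES_Plumbing rough-in = max(EF_Framing=9, EF_Electrical rough-in=13) = 13; EF_Plumbing rough-in = 13+10 = 23
ES_HVAC install = max(EF_Framing=9, EF_Electrical rough-in=13) = 13; EF_HVAC install = 13+14 = 27
ES_Insulation = max(EF_Site prep=11, EF_Foundation=21, EF_Roofing=21, EF_Plumbing rough-in=23, EF_HVAC install=27) = 27; EF_Insulation = 27+4 = 31
Expected project duration μ = 31 days. Critical path: Demolition → Electrical rough-in → HVAC install → Insulation.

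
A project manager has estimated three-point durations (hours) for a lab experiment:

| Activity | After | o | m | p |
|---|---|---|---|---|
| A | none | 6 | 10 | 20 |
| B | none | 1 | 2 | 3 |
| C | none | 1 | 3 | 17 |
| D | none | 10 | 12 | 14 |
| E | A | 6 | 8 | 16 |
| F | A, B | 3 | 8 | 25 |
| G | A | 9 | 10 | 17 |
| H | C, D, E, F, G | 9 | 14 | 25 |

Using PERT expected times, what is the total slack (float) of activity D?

10 hours

te_A = (6 + 4·10 + 20)/6 = 66/6 = 11
te_B = (1 + 4·2 + 3)/6 = 12/6 = 2
te_C = (1 + 4·3 + 17)/6 = 30/6 = 5
te_D = (10 + 4·12 + 14)/6 = 72/6 = 12
te_E = (6 + 4·8 + 16)/6 = 54/6 = 9
te_F = (3 + 4·8 + 25)/6 = 60/6 = 10
te_G = (9 + 4·10 + 17)/6 = 66/6 = 11
te_H = (9 + 4·14 + 25)/6 = 90/6 = 15

Forward pass:
ES_A = 0; EF_A = 11
ES_B = 0; EF_B = 2
ES_C = 0; EF_C = 5
ES_D = 0; EF_D = 12
ES_E = 11; EF_E = 11+9 = 20
ES_F = max(EF_A=11, EF_B=2) = 11; EF_F = 11+10 = 21
ES_G = 11; EF_G = 11+11 = 22
ES_H = max(EF_C=5, EF_D=12, EF_E=20, EF_F=21, EF_G=22) = 22; EF_H = 22+15 = 37
Expected project duration μ = 37 hours. Critical path: A → G → H.

Backward pass:
LF_H = 37; LS_H = 37−15 = 22
LF_G = LS_H = 22; LS_G = 22−11 = 11
LF_F = LS_H = 22; LS_F = 22−10 = 12
LF_E = LS_H = 22; LS_E = 22−9 = 13
LF_D = LS_H = 22; LS_D = 22−12 = 10
LF_C = LS_H = 22; LS_C = 22−5 = 17
LF_B = LS_F = 12; LS_B = 12−2 = 10
LF_A = min(LS_E=13, LS_F=12, LS_G=11) = 11; LS_A = 11−11 = 0
Slack_D = LS_D − ES_D = 10 − 0 = 10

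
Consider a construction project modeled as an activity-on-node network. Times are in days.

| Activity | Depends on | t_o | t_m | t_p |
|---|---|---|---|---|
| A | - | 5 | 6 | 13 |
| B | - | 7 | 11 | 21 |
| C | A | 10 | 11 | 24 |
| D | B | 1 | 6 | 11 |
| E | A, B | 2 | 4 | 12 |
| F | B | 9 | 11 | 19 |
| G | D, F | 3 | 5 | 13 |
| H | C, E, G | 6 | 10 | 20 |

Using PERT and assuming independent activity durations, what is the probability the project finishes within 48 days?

te_A = (5 + 4·6 + 13)/6 = 42/6 = 7; σ²_A = ((13−5)/6)² = 1.778
te_B = (7 + 4·11 + 21)/6 = 72/6 = 12; σ²_B = ((21−7)/6)² = 5.444
te_C = (10 + 4·11 + 24)/6 = 78/6 = 13; σ²_C = ((24−10)/6)² = 5.444
te_D = (1 + 4·6 + 11)/6 = 36/6 = 6; σ²_D = ((11−1)/6)² = 2.778
te_E = (2 + 4·4 + 12)/6 = 30/6 = 5; σ²_E = ((12−2)/6)² = 2.778
te_F = (9 + 4·11 + 19)/6 = 72/6 = 12; σ²_F = ((19−9)/6)² = 2.778
te_G = (3 + 4·5 + 13)/6 = 36/6 = 6; σ²_G = ((13−3)/6)² = 2.778
te_H = (6 + 4·10 + 20)/6 = 66/6 = 11; σ²_H = ((20−6)/6)² = 5.444

Forward pass:
ES_A = 0; EF_A = 7
ES_B = 0; EF_B = 12
ES_C = 7; EF_C = 7+13 = 20
ES_D = 12; EF_D = 12+6 = 18
ES_E = max(EF_A=7, EF_B=12) = 12; EF_E = 12+5 = 17
ES_F = 12; EF_F = 12+12 = 24
ES_G = max(EF_D=18, EF_F=24) = 24; EF_G = 24+6 = 30
ES_H = max(EF_C=20, EF_E=17, EF_G=30) = 30; EF_H = 30+11 = 41
Expected project duration μ = 41 days. Critical path: B → F → G → H.

Variance along critical path = 5.444 + 2.778 + 2.778 + 5.444 = 16.444; σ = √16.444 = 4.055 days.
Z = (48 − 41) / 4.055 = 1.726
P(T ≤ 48) = Φ(1.726) ≈ 0.958

0.958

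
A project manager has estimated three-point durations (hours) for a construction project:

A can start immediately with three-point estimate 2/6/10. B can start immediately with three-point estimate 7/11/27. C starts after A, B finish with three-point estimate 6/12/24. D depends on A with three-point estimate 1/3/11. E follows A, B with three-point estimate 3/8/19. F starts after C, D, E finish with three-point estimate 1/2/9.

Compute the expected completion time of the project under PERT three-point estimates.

te_A = (2 + 4·6 + 10)/6 = 36/6 = 6
te_B = (7 + 4·11 + 27)/6 = 78/6 = 13
te_C = (6 + 4·12 + 24)/6 = 78/6 = 13
te_D = (1 + 4·3 + 11)/6 = 24/6 = 4
te_E = (3 + 4·8 + 19)/6 = 54/6 = 9
te_F = (1 + 4·2 + 9)/6 = 18/6 = 3

Forward pass:
ES_A = 0; EF_A = 6
ES_B = 0; EF_B = 13
ES_C = max(EF_A=6, EF_B=13) = 13; EF_C = 13+13 = 26
ES_D = 6; EF_D = 6+4 = 10
ES_E = max(EF_A=6, EF_B=13) = 13; EF_E = 13+9 = 22
ES_F = max(EF_C=26, EF_D=10, EF_E=22) = 26; EF_F = 26+3 = 29
Expected project duration μ = 29 hours. Critical path: B → C → F.

29 hours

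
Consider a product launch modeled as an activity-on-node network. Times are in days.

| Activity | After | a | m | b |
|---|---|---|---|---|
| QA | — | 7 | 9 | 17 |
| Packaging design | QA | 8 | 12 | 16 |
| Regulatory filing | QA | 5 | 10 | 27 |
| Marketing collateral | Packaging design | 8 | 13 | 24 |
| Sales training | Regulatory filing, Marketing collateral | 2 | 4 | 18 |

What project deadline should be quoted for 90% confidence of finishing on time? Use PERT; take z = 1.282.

47.6 days

te_QA = (7 + 4·9 + 17)/6 = 60/6 = 10; σ²_QA = ((17−7)/6)² = 2.778
te_Packaging design = (8 + 4·12 + 16)/6 = 72/6 = 12; σ²_Packaging design = ((16−8)/6)² = 1.778
te_Regulatory filing = (5 + 4·10 + 27)/6 = 72/6 = 12; σ²_Regulatory filing = ((27−5)/6)² = 13.444
te_Marketing collateral = (8 + 4·13 + 24)/6 = 84/6 = 14; σ²_Marketing collateral = ((24−8)/6)² = 7.111
te_Sales training = (2 + 4·4 + 18)/6 = 36/6 = 6; σ²_Sales training = ((18−2)/6)² = 7.111

Forward pass:
ES_QA = 0; EF_QA = 10
ES_Packaging design = 10; EF_Packaging design = 10+12 = 22
ES_Regulatory filing = 10; EF_Regulatory filing = 10+12 = 22
ES_Marketing collateral = 22; EF_Marketing collateral = 22+14 = 36
ES_Sales training = max(EF_Regulatory filing=22, EF_Marketing collateral=36) = 36; EF_Sales training = 36+6 = 42
Expected project duration μ = 42 days. Critical path: QA → Packaging design → Marketing collateral → Sales training.

Variance along critical path = 2.778 + 1.778 + 7.111 + 7.111 = 18.778; σ = 4.333 days.
D = μ + z·σ = 42 + 1.282·4.333 = 47.6 days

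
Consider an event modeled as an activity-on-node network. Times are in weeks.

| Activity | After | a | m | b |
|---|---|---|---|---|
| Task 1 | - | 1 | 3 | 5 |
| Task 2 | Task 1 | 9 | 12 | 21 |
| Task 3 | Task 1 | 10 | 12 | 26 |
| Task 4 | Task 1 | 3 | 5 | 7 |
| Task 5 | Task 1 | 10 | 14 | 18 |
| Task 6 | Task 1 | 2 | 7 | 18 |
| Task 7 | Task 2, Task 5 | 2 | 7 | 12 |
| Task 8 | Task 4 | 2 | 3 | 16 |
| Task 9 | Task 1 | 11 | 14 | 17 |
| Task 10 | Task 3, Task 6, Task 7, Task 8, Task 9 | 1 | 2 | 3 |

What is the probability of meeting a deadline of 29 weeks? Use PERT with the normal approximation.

0.908

te_Task 1 = (1 + 4·3 + 5)/6 = 18/6 = 3; σ²_Task 1 = ((5−1)/6)² = 0.444
te_Task 2 = (9 + 4·12 + 21)/6 = 78/6 = 13; σ²_Task 2 = ((21−9)/6)² = 4.000
te_Task 3 = (10 + 4·12 + 26)/6 = 84/6 = 14; σ²_Task 3 = ((26−10)/6)² = 7.111
te_Task 4 = (3 + 4·5 + 7)/6 = 30/6 = 5; σ²_Task 4 = ((7−3)/6)² = 0.444
te_Task 5 = (10 + 4·14 + 18)/6 = 84/6 = 14; σ²_Task 5 = ((18−10)/6)² = 1.778
te_Task 6 = (2 + 4·7 + 18)/6 = 48/6 = 8; σ²_Task 6 = ((18−2)/6)² = 7.111
te_Task 7 = (2 + 4·7 + 12)/6 = 42/6 = 7; σ²_Task 7 = ((12−2)/6)² = 2.778
te_Task 8 = (2 + 4·3 + 16)/6 = 30/6 = 5; σ²_Task 8 = ((16−2)/6)² = 5.444
te_Task 9 = (11 + 4·14 + 17)/6 = 84/6 = 14; σ²_Task 9 = ((17−11)/6)² = 1.000
te_Task 10 = (1 + 4·2 + 3)/6 = 12/6 = 2; σ²_Task 10 = ((3−1)/6)² = 0.111

Forward pass:
ES_Task 1 = 0; EF_Task 1 = 3
ES_Task 2 = 3; EF_Task 2 = 3+13 = 16
ES_Task 3 = 3; EF_Task 3 = 3+14 = 17
ES_Task 4 = 3; EF_Task 4 = 3+5 = 8
ES_Task 5 = 3; EF_Task 5 = 3+14 = 17
ES_Task 6 = 3; EF_Task 6 = 3+8 = 11
ES_Task 7 = max(EF_Task 2=16, EF_Task 5=17) = 17; EF_Task 7 = 17+7 = 24
ES_Task 8 = 8; EF_Task 8 = 8+5 = 13
ES_Task 9 = 3; EF_Task 9 = 3+14 = 17
ES_Task 10 = max(EF_Task 3=17, EF_Task 6=11, EF_Task 7=24, EF_Task 8=13, EF_Task 9=17) = 24; EF_Task 10 = 24+2 = 26
Expected project duration μ = 26 weeks. Critical path: Task 1 → Task 5 → Task 7 → Task 10.

Variance along critical path = 0.444 + 1.778 + 2.778 + 0.111 = 5.111; σ = √5.111 = 2.261 weeks.
Z = (29 − 26) / 2.261 = 1.327
P(T ≤ 29) = Φ(1.327) ≈ 0.908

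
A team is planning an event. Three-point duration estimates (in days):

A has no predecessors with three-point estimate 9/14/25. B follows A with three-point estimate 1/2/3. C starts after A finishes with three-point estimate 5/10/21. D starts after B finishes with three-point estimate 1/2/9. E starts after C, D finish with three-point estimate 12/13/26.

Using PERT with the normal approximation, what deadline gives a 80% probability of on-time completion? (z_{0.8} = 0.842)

te_A = (9 + 4·14 + 25)/6 = 90/6 = 15; σ²_A = ((25−9)/6)² = 7.111
te_B = (1 + 4·2 + 3)/6 = 12/6 = 2; σ²_B = ((3−1)/6)² = 0.111
te_C = (5 + 4·10 + 21)/6 = 66/6 = 11; σ²_C = ((21−5)/6)² = 7.111
te_D = (1 + 4·2 + 9)/6 = 18/6 = 3; σ²_D = ((9−1)/6)² = 1.778
te_E = (12 + 4·13 + 26)/6 = 90/6 = 15; σ²_E = ((26−12)/6)² = 5.444

Forward pass:
ES_A = 0; EF_A = 15
ES_B = 15; EF_B = 15+2 = 17
ES_C = 15; EF_C = 15+11 = 26
ES_D = 17; EF_D = 17+3 = 20
ES_E = max(EF_C=26, EF_D=20) = 26; EF_E = 26+15 = 41
Expected project duration μ = 41 days. Critical path: A → C → E.

Variance along critical path = 7.111 + 7.111 + 5.444 = 19.667; σ = 4.435 days.
D = μ + z·σ = 41 + 0.842·4.435 = 44.7 days

44.7 days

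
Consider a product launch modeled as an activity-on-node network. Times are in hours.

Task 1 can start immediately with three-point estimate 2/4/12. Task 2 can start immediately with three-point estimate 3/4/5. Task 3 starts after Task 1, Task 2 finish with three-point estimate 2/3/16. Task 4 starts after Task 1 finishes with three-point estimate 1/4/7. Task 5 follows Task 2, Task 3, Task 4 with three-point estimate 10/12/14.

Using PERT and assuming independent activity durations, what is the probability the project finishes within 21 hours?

0.367

te_Task 1 = (2 + 4·4 + 12)/6 = 30/6 = 5; σ²_Task 1 = ((12−2)/6)² = 2.778
te_Task 2 = (3 + 4·4 + 5)/6 = 24/6 = 4; σ²_Task 2 = ((5−3)/6)² = 0.111
te_Task 3 = (2 + 4·3 + 16)/6 = 30/6 = 5; σ²_Task 3 = ((16−2)/6)² = 5.444
te_Task 4 = (1 + 4·4 + 7)/6 = 24/6 = 4; σ²_Task 4 = ((7−1)/6)² = 1.000
te_Task 5 = (10 + 4·12 + 14)/6 = 72/6 = 12; σ²_Task 5 = ((14−10)/6)² = 0.444

Forward pass:
ES_Task 1 = 0; EF_Task 1 = 5
ES_Task 2 = 0; EF_Task 2 = 4
ES_Task 3 = max(EF_Task 1=5, EF_Task 2=4) = 5; EF_Task 3 = 5+5 = 10
ES_Task 4 = 5; EF_Task 4 = 5+4 = 9
ES_Task 5 = max(EF_Task 2=4, EF_Task 3=10, EF_Task 4=9) = 10; EF_Task 5 = 10+12 = 22
Expected project duration μ = 22 hours. Critical path: Task 1 → Task 3 → Task 5.

Variance along critical path = 2.778 + 5.444 + 0.444 = 8.667; σ = √8.667 = 2.944 hours.
Z = (21 − 22) / 2.944 = -0.340
P(T ≤ 21) = Φ(-0.340) ≈ 0.367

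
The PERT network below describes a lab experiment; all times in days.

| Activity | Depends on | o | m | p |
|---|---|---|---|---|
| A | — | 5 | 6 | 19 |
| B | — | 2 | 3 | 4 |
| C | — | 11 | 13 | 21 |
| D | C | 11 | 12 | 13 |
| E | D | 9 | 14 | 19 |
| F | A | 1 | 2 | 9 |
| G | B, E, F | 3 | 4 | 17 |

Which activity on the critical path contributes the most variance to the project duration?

G

te_A = (5 + 4·6 + 19)/6 = 48/6 = 8; σ²_A = ((19−5)/6)² = 5.444
te_B = (2 + 4·3 + 4)/6 = 18/6 = 3; σ²_B = ((4−2)/6)² = 0.111
te_C = (11 + 4·13 + 21)/6 = 84/6 = 14; σ²_C = ((21−11)/6)² = 2.778
te_D = (11 + 4·12 + 13)/6 = 72/6 = 12; σ²_D = ((13−11)/6)² = 0.111
te_E = (9 + 4·14 + 19)/6 = 84/6 = 14; σ²_E = ((19−9)/6)² = 2.778
te_F = (1 + 4·2 + 9)/6 = 18/6 = 3; σ²_F = ((9−1)/6)² = 1.778
te_G = (3 + 4·4 + 17)/6 = 36/6 = 6; σ²_G = ((17−3)/6)² = 5.444

Forward pass:
ES_A = 0; EF_A = 8
ES_B = 0; EF_B = 3
ES_C = 0; EF_C = 14
ES_D = 14; EF_D = 14+12 = 26
ES_E = 26; EF_E = 26+14 = 40
ES_F = 8; EF_F = 8+3 = 11
ES_G = max(EF_B=3, EF_E=40, EF_F=11) = 40; EF_G = 40+6 = 46
Expected project duration μ = 46 days. Critical path: C → D → E → G.

Variances on critical path: σ²_C=2.778, σ²_D=0.111, σ²_E=2.778, σ²_G=5.444.
Largest is σ²_G = 5.444.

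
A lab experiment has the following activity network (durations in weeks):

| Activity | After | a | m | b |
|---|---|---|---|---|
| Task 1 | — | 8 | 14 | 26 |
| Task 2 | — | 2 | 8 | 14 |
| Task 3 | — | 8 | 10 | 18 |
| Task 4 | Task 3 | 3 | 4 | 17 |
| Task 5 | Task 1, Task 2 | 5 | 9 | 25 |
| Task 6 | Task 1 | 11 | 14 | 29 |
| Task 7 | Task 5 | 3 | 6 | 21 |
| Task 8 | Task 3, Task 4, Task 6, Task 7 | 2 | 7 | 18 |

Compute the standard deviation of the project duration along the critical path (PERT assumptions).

6.02 weeks

te_Task 1 = (8 + 4·14 + 26)/6 = 90/6 = 15; σ²_Task 1 = ((26−8)/6)² = 9.000
te_Task 2 = (2 + 4·8 + 14)/6 = 48/6 = 8; σ²_Task 2 = ((14−2)/6)² = 4.000
te_Task 3 = (8 + 4·10 + 18)/6 = 66/6 = 11; σ²_Task 3 = ((18−8)/6)² = 2.778
te_Task 4 = (3 + 4·4 + 17)/6 = 36/6 = 6; σ²_Task 4 = ((17−3)/6)² = 5.444
te_Task 5 = (5 + 4·9 + 25)/6 = 66/6 = 11; σ²_Task 5 = ((25−5)/6)² = 11.111
te_Task 6 = (11 + 4·14 + 29)/6 = 96/6 = 16; σ²_Task 6 = ((29−11)/6)² = 9.000
te_Task 7 = (3 + 4·6 + 21)/6 = 48/6 = 8; σ²_Task 7 = ((21−3)/6)² = 9.000
te_Task 8 = (2 + 4·7 + 18)/6 = 48/6 = 8; σ²_Task 8 = ((18−2)/6)² = 7.111

Forward pass:
ES_Task 1 = 0; EF_Task 1 = 15
ES_Task 2 = 0; EF_Task 2 = 8
ES_Task 3 = 0; EF_Task 3 = 11
ES_Task 4 = 11; EF_Task 4 = 11+6 = 17
ES_Task 5 = max(EF_Task 1=15, EF_Task 2=8) = 15; EF_Task 5 = 15+11 = 26
ES_Task 6 = 15; EF_Task 6 = 15+16 = 31
ES_Task 7 = 26; EF_Task 7 = 26+8 = 34
ES_Task 8 = max(EF_Task 3=11, EF_Task 4=17, EF_Task 6=31, EF_Task 7=34) = 34; EF_Task 8 = 34+8 = 42
Expected project duration μ = 42 weeks. Critical path: Task 1 → Task 5 → Task 7 → Task 8.

Variance along critical path = 9.000 + 11.111 + 9.000 + 7.111 = 36.222
σ = √36.222 = 6.018 weeks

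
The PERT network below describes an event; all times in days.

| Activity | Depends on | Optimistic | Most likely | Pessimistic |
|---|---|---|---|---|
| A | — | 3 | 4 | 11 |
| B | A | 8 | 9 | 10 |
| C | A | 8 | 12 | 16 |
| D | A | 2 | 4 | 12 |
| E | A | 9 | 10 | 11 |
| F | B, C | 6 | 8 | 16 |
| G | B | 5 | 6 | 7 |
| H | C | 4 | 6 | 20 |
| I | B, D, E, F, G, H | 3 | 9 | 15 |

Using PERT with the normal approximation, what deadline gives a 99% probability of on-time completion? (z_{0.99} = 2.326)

42.5 days

te_A = (3 + 4·4 + 11)/6 = 30/6 = 5; σ²_A = ((11−3)/6)² = 1.778
te_B = (8 + 4·9 + 10)/6 = 54/6 = 9; σ²_B = ((10−8)/6)² = 0.111
te_C = (8 + 4·12 + 16)/6 = 72/6 = 12; σ²_C = ((16−8)/6)² = 1.778
te_D = (2 + 4·4 + 12)/6 = 30/6 = 5; σ²_D = ((12−2)/6)² = 2.778
te_E = (9 + 4·10 + 11)/6 = 60/6 = 10; σ²_E = ((11−9)/6)² = 0.111
te_F = (6 + 4·8 + 16)/6 = 54/6 = 9; σ²_F = ((16−6)/6)² = 2.778
te_G = (5 + 4·6 + 7)/6 = 36/6 = 6; σ²_G = ((7−5)/6)² = 0.111
te_H = (4 + 4·6 + 20)/6 = 48/6 = 8; σ²_H = ((20−4)/6)² = 7.111
te_I = (3 + 4·9 + 15)/6 = 54/6 = 9; σ²_I = ((15−3)/6)² = 4.000

Forward pass:
ES_A = 0; EF_A = 5
ES_B = 5; EF_B = 5+9 = 14
ES_C = 5; EF_C = 5+12 = 17
ES_D = 5; EF_D = 5+5 = 10
ES_E = 5; EF_E = 5+10 = 15
ES_F = max(EF_B=14, EF_C=17) = 17; EF_F = 17+9 = 26
ES_G = 14; EF_G = 14+6 = 20
ES_H = 17; EF_H = 17+8 = 25
ES_I = max(EF_B=14, EF_D=10, EF_E=15, EF_F=26, EF_G=20, EF_H=25) = 26; EF_I = 26+9 = 35
Expected project duration μ = 35 days. Critical path: A → C → F → I.

Variance along critical path = 1.778 + 1.778 + 2.778 + 4.000 = 10.333; σ = 3.215 days.
D = μ + z·σ = 35 + 2.326·3.215 = 42.5 days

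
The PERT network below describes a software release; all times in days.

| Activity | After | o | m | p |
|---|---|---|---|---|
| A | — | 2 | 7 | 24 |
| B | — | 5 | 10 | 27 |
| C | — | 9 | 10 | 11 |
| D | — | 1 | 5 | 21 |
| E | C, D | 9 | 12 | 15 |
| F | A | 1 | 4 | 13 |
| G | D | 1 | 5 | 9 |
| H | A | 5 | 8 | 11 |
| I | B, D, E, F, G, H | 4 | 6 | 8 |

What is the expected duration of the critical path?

28 days

te_A = (2 + 4·7 + 24)/6 = 54/6 = 9
te_B = (5 + 4·10 + 27)/6 = 72/6 = 12
te_C = (9 + 4·10 + 11)/6 = 60/6 = 10
te_D = (1 + 4·5 + 21)/6 = 42/6 = 7
te_E = (9 + 4·12 + 15)/6 = 72/6 = 12
te_F = (1 + 4·4 + 13)/6 = 30/6 = 5
te_G = (1 + 4·5 + 9)/6 = 30/6 = 5
te_H = (5 + 4·8 + 11)/6 = 48/6 = 8
te_I = (4 + 4·6 + 8)/6 = 36/6 = 6

Forward pass:
ES_A = 0; EF_A = 9
ES_B = 0; EF_B = 12
ES_C = 0; EF_C = 10
ES_D = 0; EF_D = 7
ES_E = max(EF_C=10, EF_D=7) = 10; EF_E = 10+12 = 22
ES_F = 9; EF_F = 9+5 = 14
ES_G = 7; EF_G = 7+5 = 12
ES_H = 9; EF_H = 9+8 = 17
ES_I = max(EF_B=12, EF_D=7, EF_E=22, EF_F=14, EF_G=12, EF_H=17) = 22; EF_I = 22+6 = 28
Expected project duration μ = 28 days. Critical path: C → E → I.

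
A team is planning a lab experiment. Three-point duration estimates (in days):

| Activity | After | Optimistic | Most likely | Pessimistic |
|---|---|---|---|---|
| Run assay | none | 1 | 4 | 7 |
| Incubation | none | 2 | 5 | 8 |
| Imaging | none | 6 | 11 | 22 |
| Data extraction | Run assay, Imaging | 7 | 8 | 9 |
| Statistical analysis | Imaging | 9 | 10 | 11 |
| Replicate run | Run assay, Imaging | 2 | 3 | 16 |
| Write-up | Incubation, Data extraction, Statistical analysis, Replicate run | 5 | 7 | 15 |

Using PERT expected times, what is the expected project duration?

te_Run assay = (1 + 4·4 + 7)/6 = 24/6 = 4
te_Incubation = (2 + 4·5 + 8)/6 = 30/6 = 5
te_Imaging = (6 + 4·11 + 22)/6 = 72/6 = 12
te_Data extraction = (7 + 4·8 + 9)/6 = 48/6 = 8
te_Statistical analysis = (9 + 4·10 + 11)/6 = 60/6 = 10
te_Replicate run = (2 + 4·3 + 16)/6 = 30/6 = 5
te_Write-up = (5 + 4·7 + 15)/6 = 48/6 = 8

Forward pass:
ES_Run assay = 0; EF_Run assay = 4
ES_Incubation = 0; EF_Incubation = 5
ES_Imaging = 0; EF_Imaging = 12
ES_Data extraction = max(EF_Run assay=4, EF_Imaging=12) = 12; EF_Data extraction = 12+8 = 20
ES_Statistical analysis = 12; EF_Statistical analysis = 12+10 = 22
ES_Replicate run = max(EF_Run assay=4, EF_Imaging=12) = 12; EF_Replicate run = 12+5 = 17
ES_Write-up = max(EF_Incubation=5, EF_Data extraction=20, EF_Statistical analysis=22, EF_Replicate run=17) = 22; EF_Write-up = 22+8 = 30
Expected project duration μ = 30 days. Critical path: Imaging → Statistical analysis → Write-up.

30 days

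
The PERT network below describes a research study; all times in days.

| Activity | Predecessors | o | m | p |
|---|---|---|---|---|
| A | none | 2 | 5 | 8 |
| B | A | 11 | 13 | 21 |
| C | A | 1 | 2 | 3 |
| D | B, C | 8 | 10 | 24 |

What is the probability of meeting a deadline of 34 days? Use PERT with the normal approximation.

0.818

te_A = (2 + 4·5 + 8)/6 = 30/6 = 5; σ²_A = ((8−2)/6)² = 1.000
te_B = (11 + 4·13 + 21)/6 = 84/6 = 14; σ²_B = ((21−11)/6)² = 2.778
te_C = (1 + 4·2 + 3)/6 = 12/6 = 2; σ²_C = ((3−1)/6)² = 0.111
te_D = (8 + 4·10 + 24)/6 = 72/6 = 12; σ²_D = ((24−8)/6)² = 7.111

Forward pass:
ES_A = 0; EF_A = 5
ES_B = 5; EF_B = 5+14 = 19
ES_C = 5; EF_C = 5+2 = 7
ES_D = max(EF_B=19, EF_C=7) = 19; EF_D = 19+12 = 31
Expected project duration μ = 31 days. Critical path: A → B → D.

Variance along critical path = 1.000 + 2.778 + 7.111 = 10.889; σ = √10.889 = 3.300 days.
Z = (34 − 31) / 3.300 = 0.909
P(T ≤ 34) = Φ(0.909) ≈ 0.818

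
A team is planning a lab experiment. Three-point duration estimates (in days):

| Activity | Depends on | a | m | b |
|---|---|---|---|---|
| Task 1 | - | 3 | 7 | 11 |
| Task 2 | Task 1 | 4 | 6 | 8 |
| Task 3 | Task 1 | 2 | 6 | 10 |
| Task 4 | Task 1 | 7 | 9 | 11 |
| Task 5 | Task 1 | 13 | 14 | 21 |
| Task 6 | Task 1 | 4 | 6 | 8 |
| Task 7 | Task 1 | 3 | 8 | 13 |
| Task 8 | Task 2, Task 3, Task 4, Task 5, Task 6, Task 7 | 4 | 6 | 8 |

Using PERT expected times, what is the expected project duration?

te_Task 1 = (3 + 4·7 + 11)/6 = 42/6 = 7
te_Task 2 = (4 + 4·6 + 8)/6 = 36/6 = 6
te_Task 3 = (2 + 4·6 + 10)/6 = 36/6 = 6
te_Task 4 = (7 + 4·9 + 11)/6 = 54/6 = 9
te_Task 5 = (13 + 4·14 + 21)/6 = 90/6 = 15
te_Task 6 = (4 + 4·6 + 8)/6 = 36/6 = 6
te_Task 7 = (3 + 4·8 + 13)/6 = 48/6 = 8
te_Task 8 = (4 + 4·6 + 8)/6 = 36/6 = 6

Forward pass:
ES_Task 1 = 0; EF_Task 1 = 7
ES_Task 2 = 7; EF_Task 2 = 7+6 = 13
ES_Task 3 = 7; EF_Task 3 = 7+6 = 13
ES_Task 4 = 7; EF_Task 4 = 7+9 = 16
ES_Task 5 = 7; EF_Task 5 = 7+15 = 22
ES_Task 6 = 7; EF_Task 6 = 7+6 = 13
ES_Task 7 = 7; EF_Task 7 = 7+8 = 15
ES_Task 8 = max(EF_Task 2=13, EF_Task 3=13, EF_Task 4=16, EF_Task 5=22, EF_Task 6=13, EF_Task 7=15) = 22; EF_Task 8 = 22+6 = 28
Expected project duration μ = 28 days. Critical path: Task 1 → Task 5 → Task 8.

28 days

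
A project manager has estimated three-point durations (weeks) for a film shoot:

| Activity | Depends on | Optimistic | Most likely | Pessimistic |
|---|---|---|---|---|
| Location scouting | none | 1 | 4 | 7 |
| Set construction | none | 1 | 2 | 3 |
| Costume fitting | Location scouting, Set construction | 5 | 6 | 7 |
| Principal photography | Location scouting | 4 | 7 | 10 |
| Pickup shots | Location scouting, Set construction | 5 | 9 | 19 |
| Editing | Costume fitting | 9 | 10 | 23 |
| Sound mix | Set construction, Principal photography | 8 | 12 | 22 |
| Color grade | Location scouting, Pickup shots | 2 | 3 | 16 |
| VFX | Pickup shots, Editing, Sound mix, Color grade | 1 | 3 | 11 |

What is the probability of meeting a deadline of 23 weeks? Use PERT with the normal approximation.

te_Location scouting = (1 + 4·4 + 7)/6 = 24/6 = 4; σ²_Location scouting = ((7−1)/6)² = 1.000
te_Set construction = (1 + 4·2 + 3)/6 = 12/6 = 2; σ²_Set construction = ((3−1)/6)² = 0.111
te_Costume fitting = (5 + 4·6 + 7)/6 = 36/6 = 6; σ²_Costume fitting = ((7−5)/6)² = 0.111
te_Principal photography = (4 + 4·7 + 10)/6 = 42/6 = 7; σ²_Principal photography = ((10−4)/6)² = 1.000
te_Pickup shots = (5 + 4·9 + 19)/6 = 60/6 = 10; σ²_Pickup shots = ((19−5)/6)² = 5.444
te_Editing = (9 + 4·10 + 23)/6 = 72/6 = 12; σ²_Editing = ((23−9)/6)² = 5.444
te_Sound mix = (8 + 4·12 + 22)/6 = 78/6 = 13; σ²_Sound mix = ((22−8)/6)² = 5.444
te_Color grade = (2 + 4·3 + 16)/6 = 30/6 = 5; σ²_Color grade = ((16−2)/6)² = 5.444
te_VFX = (1 + 4·3 + 11)/6 = 24/6 = 4; σ²_VFX = ((11−1)/6)² = 2.778

Forward pass:
ES_Location scouting = 0; EF_Location scouting = 4
ES_Set construction = 0; EF_Set construction = 2
ES_Costume fitting = max(EF_Location scouting=4, EF_Set construction=2) = 4; EF_Costume fitting = 4+6 = 10
ES_Principal photography = 4; EF_Principal photography = 4+7 = 11
ES_Pickup shots = max(EF_Location scouting=4, EF_Set construction=2) = 4; EF_Pickup shots = 4+10 = 14
ES_Editing = 10; EF_Editing = 10+12 = 22
ES_Sound mix = max(EF_Set construction=2, EF_Principal photography=11) = 11; EF_Sound mix = 11+13 = 24
ES_Color grade = max(EF_Location scouting=4, EF_Pickup shots=14) = 14; EF_Color grade = 14+5 = 19
ES_VFX = max(EF_Pickup shots=14, EF_Editing=22, EF_Sound mix=24, EF_Color grade=19) = 24; EF_VFX = 24+4 = 28
Expected project duration μ = 28 weeks. Critical path: Location scouting → Principal photography → Sound mix → VFX.

Variance along critical path = 1.000 + 1.000 + 5.444 + 2.778 = 10.222; σ = √10.222 = 3.197 weeks.
Z = (23 − 28) / 3.197 = -1.564
P(T ≤ 23) = Φ(-1.564) ≈ 0.059

0.059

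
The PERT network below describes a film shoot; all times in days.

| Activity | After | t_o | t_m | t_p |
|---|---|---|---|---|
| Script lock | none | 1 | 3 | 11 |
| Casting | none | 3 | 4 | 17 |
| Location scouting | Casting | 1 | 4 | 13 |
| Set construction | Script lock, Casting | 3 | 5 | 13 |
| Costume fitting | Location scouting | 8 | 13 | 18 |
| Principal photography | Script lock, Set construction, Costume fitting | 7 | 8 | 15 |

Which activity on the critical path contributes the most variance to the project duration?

te_Script lock = (1 + 4·3 + 11)/6 = 24/6 = 4; σ²_Script lock = ((11−1)/6)² = 2.778
te_Casting = (3 + 4·4 + 17)/6 = 36/6 = 6; σ²_Casting = ((17−3)/6)² = 5.444
te_Location scouting = (1 + 4·4 + 13)/6 = 30/6 = 5; σ²_Location scouting = ((13−1)/6)² = 4.000
te_Set construction = (3 + 4·5 + 13)/6 = 36/6 = 6; σ²_Set construction = ((13−3)/6)² = 2.778
te_Costume fitting = (8 + 4·13 + 18)/6 = 78/6 = 13; σ²_Costume fitting = ((18−8)/6)² = 2.778
te_Principal photography = (7 + 4·8 + 15)/6 = 54/6 = 9; σ²_Principal photography = ((15−7)/6)² = 1.778

Forward pass:
ES_Script lock = 0; EF_Script lock = 4
ES_Casting = 0; EF_Casting = 6
ES_Location scouting = 6; EF_Location scouting = 6+5 = 11
ES_Set construction = max(EF_Script lock=4, EF_Casting=6) = 6; EF_Set construction = 6+6 = 12
ES_Costume fitting = 11; EF_Costume fitting = 11+13 = 24
ES_Principal photography = max(EF_Script lock=4, EF_Set construction=12, EF_Costume fitting=24) = 24; EF_Principal photography = 24+9 = 33
Expected project duration μ = 33 days. Critical path: Casting → Location scouting → Costume fitting → Principal photography.

Variances on critical path: σ²_Casting=5.444, σ²_Location scouting=4.000, σ²_Costume fitting=2.778, σ²_Principal photography=1.778.
Largest is σ²_Casting = 5.444.

Casting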